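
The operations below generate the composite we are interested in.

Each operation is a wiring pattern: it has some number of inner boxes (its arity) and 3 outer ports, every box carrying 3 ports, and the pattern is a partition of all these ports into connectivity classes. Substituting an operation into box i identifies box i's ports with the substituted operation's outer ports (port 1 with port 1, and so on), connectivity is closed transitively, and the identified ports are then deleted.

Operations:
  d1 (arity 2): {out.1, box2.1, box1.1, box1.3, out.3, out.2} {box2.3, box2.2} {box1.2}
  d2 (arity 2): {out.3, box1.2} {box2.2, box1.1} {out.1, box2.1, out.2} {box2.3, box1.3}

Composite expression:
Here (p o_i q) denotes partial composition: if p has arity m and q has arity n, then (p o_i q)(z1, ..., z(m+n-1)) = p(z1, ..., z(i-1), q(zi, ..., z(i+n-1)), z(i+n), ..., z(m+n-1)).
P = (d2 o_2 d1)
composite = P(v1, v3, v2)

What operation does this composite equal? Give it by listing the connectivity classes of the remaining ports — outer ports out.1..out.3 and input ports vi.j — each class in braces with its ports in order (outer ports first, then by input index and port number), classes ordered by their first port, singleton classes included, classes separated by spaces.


Treat the ports identified at d2 as solder joints: merge, then drop.
composing d1 on (v3, v2), with out.j its own outer ports: {out.1, out.2, out.3, v2.1, v3.1, v3.3} {v2.2, v2.3} {v3.2}
composing d2 on (v1, v3, v2), with out.j its own outer ports: {out.1, out.2, v1.1, v1.3, v2.1, v3.1, v3.3} {out.3, v1.2} {v2.2, v2.3} {v3.2}

{out.1, out.2, v1.1, v1.3, v2.1, v3.1, v3.3} {out.3, v1.2} {v2.2, v2.3} {v3.2}


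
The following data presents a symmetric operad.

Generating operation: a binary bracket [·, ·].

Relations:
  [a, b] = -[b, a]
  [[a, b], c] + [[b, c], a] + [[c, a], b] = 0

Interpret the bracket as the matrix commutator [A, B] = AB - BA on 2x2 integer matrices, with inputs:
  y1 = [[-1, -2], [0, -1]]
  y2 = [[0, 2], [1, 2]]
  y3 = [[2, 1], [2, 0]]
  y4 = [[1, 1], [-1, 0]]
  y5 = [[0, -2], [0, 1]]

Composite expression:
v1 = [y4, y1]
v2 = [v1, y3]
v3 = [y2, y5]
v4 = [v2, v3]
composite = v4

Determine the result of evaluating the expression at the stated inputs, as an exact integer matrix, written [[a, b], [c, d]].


[y4, y1] = [[-2, -2], [0, 2]]
[[y4, y1], y3] = [[-4, 0], [8, 4]]
[y2, y5] = [[2, 6], [-1, -2]]
[[[y4, y1], y3], [y2, y5]] = [[-48, -48], [24, 48]]

[[-48, -48], [24, 48]]


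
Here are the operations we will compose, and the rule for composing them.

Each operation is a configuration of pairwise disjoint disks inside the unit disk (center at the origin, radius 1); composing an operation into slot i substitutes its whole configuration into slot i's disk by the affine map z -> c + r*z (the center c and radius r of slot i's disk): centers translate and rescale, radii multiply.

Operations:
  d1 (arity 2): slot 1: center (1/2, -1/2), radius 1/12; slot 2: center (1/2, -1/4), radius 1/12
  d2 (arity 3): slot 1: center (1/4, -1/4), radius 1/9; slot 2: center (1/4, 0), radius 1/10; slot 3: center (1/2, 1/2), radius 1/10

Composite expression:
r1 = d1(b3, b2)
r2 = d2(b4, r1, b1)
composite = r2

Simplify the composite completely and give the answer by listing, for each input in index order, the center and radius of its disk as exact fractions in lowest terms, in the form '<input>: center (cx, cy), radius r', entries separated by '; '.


Below d2, radii multiply path by path; the b-disk centers shift.
tracing b4 down its 1-map path: center (1/4, -1/4), radius 1/9
tracing b3 down its 2-map path: center (3/10, -1/20), radius 1/120
tracing b2 down its 2-map path: center (3/10, -1/40), radius 1/120
tracing b1 down its 1-map path: center (1/2, 1/2), radius 1/10

b1: center (1/2, 1/2), radius 1/10; b2: center (3/10, -1/40), radius 1/120; b3: center (3/10, -1/20), radius 1/120; b4: center (1/4, -1/4), radius 1/9


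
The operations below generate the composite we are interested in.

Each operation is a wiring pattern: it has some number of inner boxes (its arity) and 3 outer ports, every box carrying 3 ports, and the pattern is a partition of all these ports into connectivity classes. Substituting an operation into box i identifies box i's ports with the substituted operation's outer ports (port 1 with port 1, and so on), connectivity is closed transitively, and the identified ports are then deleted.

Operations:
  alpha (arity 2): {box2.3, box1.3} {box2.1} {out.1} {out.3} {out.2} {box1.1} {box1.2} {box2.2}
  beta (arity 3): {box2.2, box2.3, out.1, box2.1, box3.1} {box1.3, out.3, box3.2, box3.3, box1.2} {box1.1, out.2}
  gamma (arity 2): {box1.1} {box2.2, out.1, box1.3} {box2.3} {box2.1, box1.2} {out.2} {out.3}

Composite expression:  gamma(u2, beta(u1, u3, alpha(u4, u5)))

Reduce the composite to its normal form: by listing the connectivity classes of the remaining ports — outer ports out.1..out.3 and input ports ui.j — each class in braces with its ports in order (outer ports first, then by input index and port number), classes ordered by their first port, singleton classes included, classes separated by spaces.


{out.1, u1.1, u2.3} {out.2} {out.3} {u1.2, u1.3} {u2.1} {u2.2, u3.1, u3.2, u3.3} {u4.1} {u4.2} {u4.3, u5.3} {u5.1} {u5.2}

Substituting into gamma glues patterns; closure does the rest.
stage alpha: inputs (u4, u5), connectivity {out.1} {out.2} {out.3} {u4.1} {u4.2} {u4.3, u5.3} {u5.1} {u5.2}, out.j its boundary
stage beta: inputs (u1, u3, u4, u5), connectivity {out.1, u3.1, u3.2, u3.3} {out.2, u1.1} {out.3, u1.2, u1.3} {u4.1} {u4.2} {u4.3, u5.3} {u5.1} {u5.2}, out.j its boundary
stage gamma: inputs (u2, u1, u3, u4, u5), connectivity {out.1, u1.1, u2.3} {out.2} {out.3} {u1.2, u1.3} {u2.1} {u2.2, u3.1, u3.2, u3.3} {u4.1} {u4.2} {u4.3, u5.3} {u5.1} {u5.2}, out.j its boundary


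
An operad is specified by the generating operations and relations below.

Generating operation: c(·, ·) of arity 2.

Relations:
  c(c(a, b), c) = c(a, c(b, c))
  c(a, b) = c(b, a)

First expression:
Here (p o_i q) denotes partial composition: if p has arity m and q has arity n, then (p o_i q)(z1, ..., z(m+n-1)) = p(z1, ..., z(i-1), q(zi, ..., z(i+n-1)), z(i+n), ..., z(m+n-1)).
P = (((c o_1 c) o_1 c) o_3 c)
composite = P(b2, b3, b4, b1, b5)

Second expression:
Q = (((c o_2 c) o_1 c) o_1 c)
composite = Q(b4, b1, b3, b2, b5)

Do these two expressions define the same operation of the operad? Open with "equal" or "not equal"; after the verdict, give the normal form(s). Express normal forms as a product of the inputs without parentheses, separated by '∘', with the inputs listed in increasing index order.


equal; the common form is b1 ∘ b2 ∘ b3 ∘ b4 ∘ b5

Normal form of the first expression: b1 ∘ b2 ∘ b3 ∘ b4 ∘ b5
Normal form of the second expression: b1 ∘ b2 ∘ b3 ∘ b4 ∘ b5
Same normal form: equal.


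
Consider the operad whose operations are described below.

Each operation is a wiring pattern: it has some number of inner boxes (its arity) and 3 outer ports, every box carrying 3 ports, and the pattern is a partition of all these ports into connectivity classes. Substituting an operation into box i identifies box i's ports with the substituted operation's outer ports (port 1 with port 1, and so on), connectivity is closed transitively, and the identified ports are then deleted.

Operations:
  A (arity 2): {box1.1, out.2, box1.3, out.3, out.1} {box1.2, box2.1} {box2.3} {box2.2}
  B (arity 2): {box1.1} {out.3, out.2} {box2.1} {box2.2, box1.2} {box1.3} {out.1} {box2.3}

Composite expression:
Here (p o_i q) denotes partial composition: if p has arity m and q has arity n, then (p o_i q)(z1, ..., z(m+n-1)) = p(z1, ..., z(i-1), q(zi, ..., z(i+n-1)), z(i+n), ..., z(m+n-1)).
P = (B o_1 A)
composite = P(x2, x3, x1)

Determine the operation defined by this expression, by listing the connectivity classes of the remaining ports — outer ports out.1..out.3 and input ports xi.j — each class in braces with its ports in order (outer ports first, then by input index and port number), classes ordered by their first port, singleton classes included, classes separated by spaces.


{out.1} {out.2, out.3} {x1.1} {x1.2, x2.1, x2.3} {x1.3} {x2.2, x3.1} {x3.2} {x3.3}

Substituting into B glues patterns; closure does the rest.
A over (x2, x3) gives {out.1, out.2, out.3, x2.1, x2.3} {x2.2, x3.1} {x3.2} {x3.3}, out.j being that stage's outer ports
B over (x2, x3, x1) gives {out.1} {out.2, out.3} {x1.1} {x1.2, x2.1, x2.3} {x1.3} {x2.2, x3.1} {x3.2} {x3.3}, out.j being that stage's outer ports


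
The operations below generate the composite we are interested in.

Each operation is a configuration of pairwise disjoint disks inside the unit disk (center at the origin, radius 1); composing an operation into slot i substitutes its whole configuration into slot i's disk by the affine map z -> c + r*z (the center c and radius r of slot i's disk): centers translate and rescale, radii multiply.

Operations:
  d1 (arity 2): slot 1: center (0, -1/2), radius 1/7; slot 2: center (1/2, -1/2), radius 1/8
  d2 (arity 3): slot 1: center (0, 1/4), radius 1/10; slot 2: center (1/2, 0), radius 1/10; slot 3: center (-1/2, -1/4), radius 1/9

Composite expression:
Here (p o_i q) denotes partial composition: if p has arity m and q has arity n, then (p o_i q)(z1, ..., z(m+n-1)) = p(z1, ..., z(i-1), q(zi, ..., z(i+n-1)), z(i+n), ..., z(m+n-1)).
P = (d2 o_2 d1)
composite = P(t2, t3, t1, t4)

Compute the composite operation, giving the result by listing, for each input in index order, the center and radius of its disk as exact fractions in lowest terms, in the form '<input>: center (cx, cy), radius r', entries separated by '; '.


t1: center (11/20, -1/20), radius 1/80; t2: center (0, 1/4), radius 1/10; t3: center (1/2, -1/20), radius 1/70; t4: center (-1/2, -1/4), radius 1/9

Follow each t-input down from d2: c' goes to c + r*c', radius to r*r'.
for t2, the 1-step affine chain lands on center (0, 1/4), radius 1/10
for t3, the 2-step affine chain lands on center (1/2, -1/20), radius 1/70
for t1, the 2-step affine chain lands on center (11/20, -1/20), radius 1/80
for t4, the 1-step affine chain lands on center (-1/2, -1/4), radius 1/9


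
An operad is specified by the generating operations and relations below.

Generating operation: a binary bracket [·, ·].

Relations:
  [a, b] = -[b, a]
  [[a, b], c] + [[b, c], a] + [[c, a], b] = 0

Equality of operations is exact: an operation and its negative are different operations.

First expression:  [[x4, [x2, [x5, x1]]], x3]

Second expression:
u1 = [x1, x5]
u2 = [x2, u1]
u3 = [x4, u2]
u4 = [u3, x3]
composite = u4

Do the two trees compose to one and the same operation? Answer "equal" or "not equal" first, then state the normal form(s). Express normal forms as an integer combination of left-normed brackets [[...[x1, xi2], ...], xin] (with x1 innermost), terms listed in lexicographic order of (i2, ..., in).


In normal form, the first expression is -[[[[x1, x5], x2], x4], x3]
In normal form, the second expression is [[[[x1, x5], x2], x4], x3]
No match — not equal.

not equal; first: -[[[[x1, x5], x2], x4], x3]; second: [[[[x1, x5], x2], x4], x3]


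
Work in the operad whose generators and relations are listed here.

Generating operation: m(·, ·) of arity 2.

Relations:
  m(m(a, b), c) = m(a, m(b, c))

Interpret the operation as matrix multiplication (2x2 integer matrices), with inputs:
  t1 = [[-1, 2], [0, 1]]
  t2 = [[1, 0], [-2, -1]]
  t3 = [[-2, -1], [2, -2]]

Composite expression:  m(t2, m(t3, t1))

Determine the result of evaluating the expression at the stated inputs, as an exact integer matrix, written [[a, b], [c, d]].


[[2, -5], [-2, 8]]


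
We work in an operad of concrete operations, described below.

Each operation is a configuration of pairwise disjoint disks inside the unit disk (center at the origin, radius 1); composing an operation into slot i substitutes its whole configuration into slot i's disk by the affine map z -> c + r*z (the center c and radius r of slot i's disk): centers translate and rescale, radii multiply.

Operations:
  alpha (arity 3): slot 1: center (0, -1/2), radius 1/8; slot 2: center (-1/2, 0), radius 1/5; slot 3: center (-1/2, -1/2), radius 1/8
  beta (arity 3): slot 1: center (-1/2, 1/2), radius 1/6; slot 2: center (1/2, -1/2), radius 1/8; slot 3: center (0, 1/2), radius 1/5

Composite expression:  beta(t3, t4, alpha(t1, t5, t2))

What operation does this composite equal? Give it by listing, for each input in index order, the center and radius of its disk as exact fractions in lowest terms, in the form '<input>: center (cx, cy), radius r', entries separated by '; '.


t1: center (0, 2/5), radius 1/40; t2: center (-1/10, 2/5), radius 1/40; t3: center (-1/2, 1/2), radius 1/6; t4: center (1/2, -1/2), radius 1/8; t5: center (-1/10, 1/2), radius 1/25

Each t-disk chains the slot maps above it in beta; radii multiply.
input t3: applying the 1 nested substitution gives center (-1/2, 1/2), radius 1/6
input t4: applying the 1 nested substitution gives center (1/2, -1/2), radius 1/8
input t1: applying the 2 nested substitutions gives center (0, 2/5), radius 1/40
input t5: applying the 2 nested substitutions gives center (-1/10, 1/2), radius 1/25
input t2: applying the 2 nested substitutions gives center (-1/10, 2/5), radius 1/40


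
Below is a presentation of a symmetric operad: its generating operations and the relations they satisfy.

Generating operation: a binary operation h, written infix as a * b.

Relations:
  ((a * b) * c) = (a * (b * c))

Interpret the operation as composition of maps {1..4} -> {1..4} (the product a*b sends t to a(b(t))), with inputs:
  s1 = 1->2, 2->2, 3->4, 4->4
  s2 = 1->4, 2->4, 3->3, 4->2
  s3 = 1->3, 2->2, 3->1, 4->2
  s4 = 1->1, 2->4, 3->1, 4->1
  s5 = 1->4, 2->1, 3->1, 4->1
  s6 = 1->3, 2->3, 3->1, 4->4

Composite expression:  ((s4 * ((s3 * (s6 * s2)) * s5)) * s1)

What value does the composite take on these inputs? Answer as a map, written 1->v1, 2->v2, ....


1->4, 2->4, 3->4, 4->4

(s6 * s2) = 1->4, 2->4, 3->1, 4->3
(s3 * (s6 * s2)) = 1->2, 2->2, 3->3, 4->1
((s3 * (s6 * s2)) * s5) = 1->1, 2->2, 3->2, 4->2
(s4 * ((s3 * (s6 * s2)) * s5)) = 1->1, 2->4, 3->4, 4->4
((s4 * ((s3 * (s6 * s2)) * s5)) * s1) = 1->4, 2->4, 3->4, 4->4


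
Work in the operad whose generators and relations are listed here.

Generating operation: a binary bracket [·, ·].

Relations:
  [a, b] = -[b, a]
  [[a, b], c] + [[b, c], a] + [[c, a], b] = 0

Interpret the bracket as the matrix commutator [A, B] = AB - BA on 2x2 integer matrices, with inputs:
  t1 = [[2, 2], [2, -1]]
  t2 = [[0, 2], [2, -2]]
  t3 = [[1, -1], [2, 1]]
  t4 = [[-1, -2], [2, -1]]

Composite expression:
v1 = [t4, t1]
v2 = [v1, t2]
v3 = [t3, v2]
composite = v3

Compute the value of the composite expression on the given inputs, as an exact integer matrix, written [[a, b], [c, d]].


[[44, 0], [0, -44]]

[t4, t1] = [[-8, 6], [6, 8]]
[[t4, t1], t2] = [[0, -44], [44, 0]]
[t3, [[t4, t1], t2]] = [[44, 0], [0, -44]]


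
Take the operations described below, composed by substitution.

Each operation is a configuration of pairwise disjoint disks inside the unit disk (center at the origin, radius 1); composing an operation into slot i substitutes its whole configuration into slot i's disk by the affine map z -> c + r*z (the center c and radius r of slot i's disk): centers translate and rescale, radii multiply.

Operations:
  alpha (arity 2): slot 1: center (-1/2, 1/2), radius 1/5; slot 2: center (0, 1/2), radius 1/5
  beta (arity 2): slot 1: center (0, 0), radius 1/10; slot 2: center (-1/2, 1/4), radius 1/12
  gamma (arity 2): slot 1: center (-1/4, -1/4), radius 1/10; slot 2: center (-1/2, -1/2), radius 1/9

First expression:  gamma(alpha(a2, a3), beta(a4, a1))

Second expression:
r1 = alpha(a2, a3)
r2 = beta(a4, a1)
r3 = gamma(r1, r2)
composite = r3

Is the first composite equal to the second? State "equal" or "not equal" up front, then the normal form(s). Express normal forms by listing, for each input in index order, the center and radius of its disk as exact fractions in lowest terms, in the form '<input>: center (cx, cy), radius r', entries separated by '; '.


equal — both sides give a1: center (-5/9, -17/36), radius 1/108; a2: center (-3/10, -1/5), radius 1/50; a3: center (-1/4, -1/5), radius 1/50; a4: center (-1/2, -1/2), radius 1/90

The first composite normalizes to a1: center (-5/9, -17/36), radius 1/108; a2: center (-3/10, -1/5), radius 1/50; a3: center (-1/4, -1/5), radius 1/50; a4: center (-1/2, -1/2), radius 1/90
The second composite normalizes to a1: center (-5/9, -17/36), radius 1/108; a2: center (-3/10, -1/5), radius 1/50; a3: center (-1/4, -1/5), radius 1/50; a4: center (-1/2, -1/2), radius 1/90
The normal forms match — equal.


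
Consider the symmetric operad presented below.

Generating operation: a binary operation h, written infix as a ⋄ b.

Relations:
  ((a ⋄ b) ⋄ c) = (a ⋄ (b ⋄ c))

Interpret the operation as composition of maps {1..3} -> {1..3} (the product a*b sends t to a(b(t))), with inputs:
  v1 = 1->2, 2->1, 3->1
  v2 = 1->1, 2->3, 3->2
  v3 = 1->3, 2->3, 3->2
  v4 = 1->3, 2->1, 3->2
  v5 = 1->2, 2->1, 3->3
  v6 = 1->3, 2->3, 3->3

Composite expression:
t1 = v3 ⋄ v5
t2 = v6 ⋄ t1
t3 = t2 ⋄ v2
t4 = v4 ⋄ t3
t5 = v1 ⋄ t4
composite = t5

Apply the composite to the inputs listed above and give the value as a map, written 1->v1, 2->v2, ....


(v3 ⋄ v5) = 1->3, 2->3, 3->2
(v6 ⋄ (v3 ⋄ v5)) = 1->3, 2->3, 3->3
((v6 ⋄ (v3 ⋄ v5)) ⋄ v2) = 1->3, 2->3, 3->3
(v4 ⋄ ((v6 ⋄ (v3 ⋄ v5)) ⋄ v2)) = 1->2, 2->2, 3->2
(v1 ⋄ (v4 ⋄ ((v6 ⋄ (v3 ⋄ v5)) ⋄ v2))) = 1->1, 2->1, 3->1

1->1, 2->1, 3->1


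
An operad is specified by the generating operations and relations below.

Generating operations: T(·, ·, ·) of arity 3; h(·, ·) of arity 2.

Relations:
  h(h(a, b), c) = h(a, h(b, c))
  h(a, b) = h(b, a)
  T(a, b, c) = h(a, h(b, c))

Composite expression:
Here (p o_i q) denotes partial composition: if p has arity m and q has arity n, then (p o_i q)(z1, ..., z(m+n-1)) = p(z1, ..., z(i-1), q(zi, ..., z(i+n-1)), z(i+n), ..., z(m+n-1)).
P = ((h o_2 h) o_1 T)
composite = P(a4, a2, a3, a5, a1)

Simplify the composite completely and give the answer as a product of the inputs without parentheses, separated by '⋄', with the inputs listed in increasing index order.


a1 ⋄ a2 ⋄ a3 ⋄ a4 ⋄ a5

Key point: h commutes, so take the a-inputs in any fixed order.
T(a4, a2, a3) collapses to a4 ⋄ a2 ⋄ a3
h(a5, a1) collapses to a5 ⋄ a1
h(T(a4, a2, a3), h(a5, a1)) collapses to a4 ⋄ a2 ⋄ a3 ⋄ a5 ⋄ a1
rearranged into index order: a1 ⋄ a2 ⋄ a3 ⋄ a4 ⋄ a5


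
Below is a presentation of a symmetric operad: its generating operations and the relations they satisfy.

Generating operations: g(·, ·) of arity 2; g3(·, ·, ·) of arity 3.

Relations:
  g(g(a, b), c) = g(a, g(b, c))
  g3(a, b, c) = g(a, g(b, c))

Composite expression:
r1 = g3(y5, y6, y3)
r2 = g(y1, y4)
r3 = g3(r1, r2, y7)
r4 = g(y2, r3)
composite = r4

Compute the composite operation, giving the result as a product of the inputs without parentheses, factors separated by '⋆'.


y2 ⋆ y5 ⋆ y6 ⋆ y3 ⋆ y1 ⋆ y4 ⋆ y7

The g-tree's shape is irrelevant; the y-reading-order decides.
g3(y5, y6, y3) flattens to y5 ⋆ y6 ⋆ y3
g(y1, y4) flattens to y1 ⋆ y4
g3(g3(y5, y6, y3), g(y1, y4), y7) flattens to y5 ⋆ y6 ⋆ y3 ⋆ y1 ⋆ y4 ⋆ y7
g(y2, g3(g3(y5, y6, y3), g(y1, y4), y7)) flattens to y2 ⋆ y5 ⋆ y6 ⋆ y3 ⋆ y1 ⋆ y4 ⋆ y7


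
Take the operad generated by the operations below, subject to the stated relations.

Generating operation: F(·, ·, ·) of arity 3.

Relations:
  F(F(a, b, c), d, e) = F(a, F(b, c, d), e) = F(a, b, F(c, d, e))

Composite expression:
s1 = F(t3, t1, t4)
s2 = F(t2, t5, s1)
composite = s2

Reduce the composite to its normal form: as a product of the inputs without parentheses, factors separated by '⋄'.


t2 ⋄ t5 ⋄ t3 ⋄ t1 ⋄ t4

Every regrouping of F is equal, so read the t-inputs in written order.
F(t3, t1, t4) spells out as t3 ⋄ t1 ⋄ t4
F(t2, t5, F(t3, t1, t4)) spells out as t2 ⋄ t5 ⋄ t3 ⋄ t1 ⋄ t4


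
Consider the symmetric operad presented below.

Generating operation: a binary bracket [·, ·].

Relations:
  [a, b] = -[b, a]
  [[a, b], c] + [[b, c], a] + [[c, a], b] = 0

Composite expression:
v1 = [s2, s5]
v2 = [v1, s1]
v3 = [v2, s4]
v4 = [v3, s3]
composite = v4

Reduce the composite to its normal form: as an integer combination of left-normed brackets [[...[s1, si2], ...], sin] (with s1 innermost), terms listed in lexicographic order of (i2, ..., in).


-[[[[s1, s2], s5], s4], s3] + [[[[s1, s5], s2], s4], s3]


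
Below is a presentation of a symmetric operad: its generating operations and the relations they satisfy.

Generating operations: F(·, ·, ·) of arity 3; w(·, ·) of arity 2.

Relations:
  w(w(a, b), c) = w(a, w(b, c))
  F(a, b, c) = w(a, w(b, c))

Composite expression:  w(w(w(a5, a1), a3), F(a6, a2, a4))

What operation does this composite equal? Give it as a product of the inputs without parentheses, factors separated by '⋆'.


a5 ⋆ a1 ⋆ a3 ⋆ a6 ⋆ a2 ⋆ a4

The w-tree's shape is irrelevant; the a-reading-order decides.
w(a5, a1) flattens to a5 ⋆ a1
w(w(a5, a1), a3) flattens to a5 ⋆ a1 ⋆ a3
F(a6, a2, a4) flattens to a6 ⋆ a2 ⋆ a4
w(w(w(a5, a1), a3), F(a6, a2, a4)) flattens to a5 ⋆ a1 ⋆ a3 ⋆ a6 ⋆ a2 ⋆ a4


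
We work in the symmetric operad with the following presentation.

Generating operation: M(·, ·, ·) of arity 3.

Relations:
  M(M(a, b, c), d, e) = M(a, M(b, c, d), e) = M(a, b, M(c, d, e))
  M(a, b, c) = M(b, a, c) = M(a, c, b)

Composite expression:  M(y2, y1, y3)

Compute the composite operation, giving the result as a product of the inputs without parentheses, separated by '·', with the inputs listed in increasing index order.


y1 · y2 · y3

Any arrangement under M is one operation, so sort the y-inputs.
M(y2, y1, y3) unparenthesizes to y2 · y1 · y3
putting the inputs in ascending order: y1 · y2 · y3


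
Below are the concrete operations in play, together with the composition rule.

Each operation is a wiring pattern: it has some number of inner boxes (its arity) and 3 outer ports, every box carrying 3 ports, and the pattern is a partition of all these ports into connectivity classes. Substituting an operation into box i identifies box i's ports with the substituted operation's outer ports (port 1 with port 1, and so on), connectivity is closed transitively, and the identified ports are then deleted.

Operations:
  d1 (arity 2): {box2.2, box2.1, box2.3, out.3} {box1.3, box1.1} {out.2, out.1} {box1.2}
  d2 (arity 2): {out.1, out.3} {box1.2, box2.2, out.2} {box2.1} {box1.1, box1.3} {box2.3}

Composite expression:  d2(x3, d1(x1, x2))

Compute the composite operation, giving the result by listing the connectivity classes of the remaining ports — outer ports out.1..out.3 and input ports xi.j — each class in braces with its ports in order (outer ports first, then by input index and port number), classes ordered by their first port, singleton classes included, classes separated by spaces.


{out.1, out.3} {out.2, x3.2} {x1.1, x1.3} {x1.2} {x2.1, x2.2, x2.3} {x3.1, x3.3}


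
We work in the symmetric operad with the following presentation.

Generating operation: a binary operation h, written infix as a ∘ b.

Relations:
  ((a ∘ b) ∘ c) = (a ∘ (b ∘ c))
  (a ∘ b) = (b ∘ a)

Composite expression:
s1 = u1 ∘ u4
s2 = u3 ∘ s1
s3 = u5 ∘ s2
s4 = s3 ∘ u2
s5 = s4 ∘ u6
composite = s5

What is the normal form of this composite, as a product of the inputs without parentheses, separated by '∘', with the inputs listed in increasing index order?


u1 ∘ u2 ∘ u3 ∘ u4 ∘ u5 ∘ u6


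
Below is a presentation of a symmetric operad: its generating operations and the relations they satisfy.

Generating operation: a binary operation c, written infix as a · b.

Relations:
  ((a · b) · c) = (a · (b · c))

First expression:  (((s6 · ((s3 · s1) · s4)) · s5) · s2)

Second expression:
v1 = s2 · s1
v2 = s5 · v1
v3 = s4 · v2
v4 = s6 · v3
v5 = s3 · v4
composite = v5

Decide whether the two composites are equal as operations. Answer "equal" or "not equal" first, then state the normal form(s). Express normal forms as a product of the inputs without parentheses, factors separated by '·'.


The first expression reduces to s6 · s3 · s1 · s4 · s5 · s2
The second expression reduces to s3 · s6 · s4 · s5 · s2 · s1
Distinct normal forms: not equal.

not equal: they reduce to s6 · s3 · s1 · s4 · s5 · s2 and s3 · s6 · s4 · s5 · s2 · s1


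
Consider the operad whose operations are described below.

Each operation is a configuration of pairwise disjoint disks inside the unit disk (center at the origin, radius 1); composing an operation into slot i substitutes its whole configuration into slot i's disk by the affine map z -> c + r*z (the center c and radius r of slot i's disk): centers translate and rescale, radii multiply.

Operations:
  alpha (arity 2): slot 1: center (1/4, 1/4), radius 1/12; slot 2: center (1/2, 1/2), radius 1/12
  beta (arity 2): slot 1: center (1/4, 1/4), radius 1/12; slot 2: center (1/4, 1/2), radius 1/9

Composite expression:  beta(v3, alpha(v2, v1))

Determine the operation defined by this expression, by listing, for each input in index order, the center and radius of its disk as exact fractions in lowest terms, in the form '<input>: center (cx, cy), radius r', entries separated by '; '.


v1: center (11/36, 5/9), radius 1/108; v2: center (5/18, 19/36), radius 1/108; v3: center (1/4, 1/4), radius 1/12


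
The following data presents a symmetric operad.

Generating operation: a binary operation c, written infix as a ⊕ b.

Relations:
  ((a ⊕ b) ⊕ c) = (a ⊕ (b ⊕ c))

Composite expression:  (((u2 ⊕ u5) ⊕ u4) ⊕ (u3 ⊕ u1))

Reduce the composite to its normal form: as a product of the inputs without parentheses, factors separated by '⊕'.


Every regrouping of c is equal, so read the u-inputs in written order.
(u2 ⊕ u5) flattens to u2 ⊕ u5
((u2 ⊕ u5) ⊕ u4) flattens to u2 ⊕ u5 ⊕ u4
(u3 ⊕ u1) flattens to u3 ⊕ u1
(((u2 ⊕ u5) ⊕ u4) ⊕ (u3 ⊕ u1)) flattens to u2 ⊕ u5 ⊕ u4 ⊕ u3 ⊕ u1

u2 ⊕ u5 ⊕ u4 ⊕ u3 ⊕ u1


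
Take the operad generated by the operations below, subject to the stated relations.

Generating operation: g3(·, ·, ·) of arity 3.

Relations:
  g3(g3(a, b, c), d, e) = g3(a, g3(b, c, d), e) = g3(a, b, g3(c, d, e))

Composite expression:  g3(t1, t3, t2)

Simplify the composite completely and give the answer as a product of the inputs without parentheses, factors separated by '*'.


Key point: g3 is associative — brackets drop, the t-order remains.
g3(t1, t3, t2) linearizes to t1 * t3 * t2

t1 * t3 * t2


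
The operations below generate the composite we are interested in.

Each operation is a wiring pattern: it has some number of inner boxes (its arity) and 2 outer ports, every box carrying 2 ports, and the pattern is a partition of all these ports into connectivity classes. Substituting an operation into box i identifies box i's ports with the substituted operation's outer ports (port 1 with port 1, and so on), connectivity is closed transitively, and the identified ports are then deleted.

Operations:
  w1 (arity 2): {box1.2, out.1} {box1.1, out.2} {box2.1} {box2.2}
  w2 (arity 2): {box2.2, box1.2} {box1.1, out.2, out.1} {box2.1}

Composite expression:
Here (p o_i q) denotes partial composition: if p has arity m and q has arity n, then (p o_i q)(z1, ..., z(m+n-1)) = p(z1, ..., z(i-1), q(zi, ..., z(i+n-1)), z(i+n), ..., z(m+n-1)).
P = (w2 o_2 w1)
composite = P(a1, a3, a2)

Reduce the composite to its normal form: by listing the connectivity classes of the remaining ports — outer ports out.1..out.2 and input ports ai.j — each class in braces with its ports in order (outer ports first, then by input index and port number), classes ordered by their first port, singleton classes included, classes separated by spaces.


{out.1, out.2, a1.1} {a1.2, a3.1} {a2.1} {a2.2} {a3.2}


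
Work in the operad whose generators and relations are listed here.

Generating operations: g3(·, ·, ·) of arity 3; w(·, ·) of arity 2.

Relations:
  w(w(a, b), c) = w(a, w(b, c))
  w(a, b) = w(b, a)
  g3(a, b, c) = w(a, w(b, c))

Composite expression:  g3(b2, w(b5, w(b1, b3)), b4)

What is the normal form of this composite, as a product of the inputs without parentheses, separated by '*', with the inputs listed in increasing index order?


Both nesting and order wash out for g3; what remains is which b's occur.
w(b1, b3) linearizes to b1 * b3
w(b5, w(b1, b3)) linearizes to b5 * b1 * b3
g3(b2, w(b5, w(b1, b3)), b4) linearizes to b2 * b5 * b1 * b3 * b4
the factors in increasing index order: b1 * b2 * b3 * b4 * b5

b1 * b2 * b3 * b4 * b5


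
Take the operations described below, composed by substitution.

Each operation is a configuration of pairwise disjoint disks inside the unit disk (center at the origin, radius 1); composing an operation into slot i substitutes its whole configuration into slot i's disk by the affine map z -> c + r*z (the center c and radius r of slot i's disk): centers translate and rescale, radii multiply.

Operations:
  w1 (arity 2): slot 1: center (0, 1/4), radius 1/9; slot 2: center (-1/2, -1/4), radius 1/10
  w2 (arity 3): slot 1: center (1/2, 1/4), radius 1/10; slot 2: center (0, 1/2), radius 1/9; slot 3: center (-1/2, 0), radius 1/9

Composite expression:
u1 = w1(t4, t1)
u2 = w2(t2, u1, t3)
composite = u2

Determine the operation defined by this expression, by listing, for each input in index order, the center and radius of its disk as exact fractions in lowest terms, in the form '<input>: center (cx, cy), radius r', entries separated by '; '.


t1: center (-1/18, 17/36), radius 1/90; t2: center (1/2, 1/4), radius 1/10; t3: center (-1/2, 0), radius 1/9; t4: center (0, 19/36), radius 1/81


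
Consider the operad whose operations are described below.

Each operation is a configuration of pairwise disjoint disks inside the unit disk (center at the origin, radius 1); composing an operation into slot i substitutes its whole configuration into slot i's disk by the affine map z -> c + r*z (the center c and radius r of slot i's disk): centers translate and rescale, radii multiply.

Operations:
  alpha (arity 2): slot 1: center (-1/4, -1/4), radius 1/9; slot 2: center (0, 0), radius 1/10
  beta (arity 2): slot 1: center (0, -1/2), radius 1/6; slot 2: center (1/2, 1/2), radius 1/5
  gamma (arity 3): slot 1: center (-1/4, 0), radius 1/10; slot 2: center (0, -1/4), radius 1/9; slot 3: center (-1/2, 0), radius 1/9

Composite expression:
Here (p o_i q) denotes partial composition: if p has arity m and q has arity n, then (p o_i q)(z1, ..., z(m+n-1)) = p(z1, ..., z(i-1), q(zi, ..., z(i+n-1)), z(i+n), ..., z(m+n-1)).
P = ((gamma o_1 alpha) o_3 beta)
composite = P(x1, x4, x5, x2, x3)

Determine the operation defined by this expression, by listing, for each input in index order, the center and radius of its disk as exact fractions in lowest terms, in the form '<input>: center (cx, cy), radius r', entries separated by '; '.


x1: center (-11/40, -1/40), radius 1/90; x2: center (1/18, -7/36), radius 1/45; x3: center (-1/2, 0), radius 1/9; x4: center (-1/4, 0), radius 1/100; x5: center (0, -11/36), radius 1/54

Nesting under gamma composes maps z -> c + r*z down each x-path.
x1: after 2 affine steps, its disk has center (-11/40, -1/40), radius 1/90
x4: after 2 affine steps, its disk has center (-1/4, 0), radius 1/100
x5: after 2 affine steps, its disk has center (0, -11/36), radius 1/54
x2: after 2 affine steps, its disk has center (1/18, -7/36), radius 1/45
x3: after 1 affine step, its disk has center (-1/2, 0), radius 1/9


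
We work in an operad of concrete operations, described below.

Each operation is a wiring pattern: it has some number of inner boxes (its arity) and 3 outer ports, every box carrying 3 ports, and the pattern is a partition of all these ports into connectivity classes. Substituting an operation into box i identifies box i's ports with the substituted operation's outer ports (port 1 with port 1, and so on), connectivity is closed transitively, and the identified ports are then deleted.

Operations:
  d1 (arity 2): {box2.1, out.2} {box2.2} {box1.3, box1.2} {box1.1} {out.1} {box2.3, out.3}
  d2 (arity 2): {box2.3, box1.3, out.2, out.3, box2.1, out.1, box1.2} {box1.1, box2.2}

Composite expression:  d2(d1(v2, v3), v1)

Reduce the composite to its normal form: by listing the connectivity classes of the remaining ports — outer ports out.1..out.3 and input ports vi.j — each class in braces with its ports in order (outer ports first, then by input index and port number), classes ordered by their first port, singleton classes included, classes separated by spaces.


Treat the ports identified at d2 as solder joints: merge, then drop.
after d1, the pattern on (v2, v3) reads {out.1} {out.2, v3.1} {out.3, v3.3} {v2.1} {v2.2, v2.3} {v3.2} (out.j = its outer ports)
after d2, the pattern on (v2, v3, v1) reads {out.1, out.2, out.3, v1.1, v1.3, v3.1, v3.3} {v1.2} {v2.1} {v2.2, v2.3} {v3.2} (out.j = its outer ports)

{out.1, out.2, out.3, v1.1, v1.3, v3.1, v3.3} {v1.2} {v2.1} {v2.2, v2.3} {v3.2}


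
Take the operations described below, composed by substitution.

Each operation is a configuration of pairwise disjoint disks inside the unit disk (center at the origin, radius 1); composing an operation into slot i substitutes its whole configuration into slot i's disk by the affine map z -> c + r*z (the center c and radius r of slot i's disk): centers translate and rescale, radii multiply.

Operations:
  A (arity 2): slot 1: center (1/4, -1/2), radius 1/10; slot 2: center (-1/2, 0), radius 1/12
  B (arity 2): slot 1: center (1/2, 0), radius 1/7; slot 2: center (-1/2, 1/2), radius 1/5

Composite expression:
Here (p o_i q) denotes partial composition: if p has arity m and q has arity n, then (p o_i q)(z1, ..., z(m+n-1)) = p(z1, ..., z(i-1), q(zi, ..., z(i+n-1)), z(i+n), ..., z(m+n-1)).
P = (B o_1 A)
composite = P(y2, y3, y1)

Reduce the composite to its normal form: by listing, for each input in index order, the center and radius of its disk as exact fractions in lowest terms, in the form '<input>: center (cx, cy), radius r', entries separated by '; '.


y1: center (-1/2, 1/2), radius 1/5; y2: center (15/28, -1/14), radius 1/70; y3: center (3/7, 0), radius 1/84

Nesting under B composes maps z -> c + r*z down each y-path.
for y2, the 2-step affine chain lands on center (15/28, -1/14), radius 1/70
for y3, the 2-step affine chain lands on center (3/7, 0), radius 1/84
for y1, the 1-step affine chain lands on center (-1/2, 1/2), radius 1/5


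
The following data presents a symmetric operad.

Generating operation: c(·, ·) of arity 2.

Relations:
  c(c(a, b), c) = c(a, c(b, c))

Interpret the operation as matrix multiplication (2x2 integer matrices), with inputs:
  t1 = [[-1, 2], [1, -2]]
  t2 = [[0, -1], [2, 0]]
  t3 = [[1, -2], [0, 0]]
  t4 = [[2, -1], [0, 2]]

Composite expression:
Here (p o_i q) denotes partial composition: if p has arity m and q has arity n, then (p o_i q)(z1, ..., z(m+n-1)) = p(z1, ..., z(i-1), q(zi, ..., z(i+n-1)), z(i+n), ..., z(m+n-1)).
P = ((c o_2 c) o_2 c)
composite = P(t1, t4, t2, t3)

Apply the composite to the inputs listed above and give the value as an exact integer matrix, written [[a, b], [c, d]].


c(t4, t2) = [[-2, -2], [4, 0]]
c(c(t4, t2), t3) = [[-2, 4], [4, -8]]
c(t1, c(c(t4, t2), t3)) = [[10, -20], [-10, 20]]

[[10, -20], [-10, 20]]


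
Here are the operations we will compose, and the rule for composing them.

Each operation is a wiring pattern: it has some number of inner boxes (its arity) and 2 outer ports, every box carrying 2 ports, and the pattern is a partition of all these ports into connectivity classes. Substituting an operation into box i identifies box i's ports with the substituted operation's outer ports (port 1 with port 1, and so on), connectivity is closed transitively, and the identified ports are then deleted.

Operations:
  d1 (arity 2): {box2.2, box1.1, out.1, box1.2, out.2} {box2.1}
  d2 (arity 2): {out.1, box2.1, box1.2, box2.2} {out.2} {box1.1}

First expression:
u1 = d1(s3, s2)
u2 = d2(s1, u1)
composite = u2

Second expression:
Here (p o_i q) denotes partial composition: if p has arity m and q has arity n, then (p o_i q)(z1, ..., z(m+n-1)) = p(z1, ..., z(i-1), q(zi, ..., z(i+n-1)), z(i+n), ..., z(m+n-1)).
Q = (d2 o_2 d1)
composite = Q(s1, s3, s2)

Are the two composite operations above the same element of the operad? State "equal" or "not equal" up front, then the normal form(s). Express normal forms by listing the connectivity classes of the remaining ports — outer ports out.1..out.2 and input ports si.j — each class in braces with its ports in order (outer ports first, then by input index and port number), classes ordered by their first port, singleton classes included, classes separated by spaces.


The first expression, normalized: {out.1, s1.2, s2.2, s3.1, s3.2} {out.2} {s1.1} {s2.1}
The second expression, normalized: {out.1, s1.2, s2.2, s3.1, s3.2} {out.2} {s1.1} {s2.1}
Identical normal forms: equal.

equal; the common form is {out.1, s1.2, s2.2, s3.1, s3.2} {out.2} {s1.1} {s2.1}


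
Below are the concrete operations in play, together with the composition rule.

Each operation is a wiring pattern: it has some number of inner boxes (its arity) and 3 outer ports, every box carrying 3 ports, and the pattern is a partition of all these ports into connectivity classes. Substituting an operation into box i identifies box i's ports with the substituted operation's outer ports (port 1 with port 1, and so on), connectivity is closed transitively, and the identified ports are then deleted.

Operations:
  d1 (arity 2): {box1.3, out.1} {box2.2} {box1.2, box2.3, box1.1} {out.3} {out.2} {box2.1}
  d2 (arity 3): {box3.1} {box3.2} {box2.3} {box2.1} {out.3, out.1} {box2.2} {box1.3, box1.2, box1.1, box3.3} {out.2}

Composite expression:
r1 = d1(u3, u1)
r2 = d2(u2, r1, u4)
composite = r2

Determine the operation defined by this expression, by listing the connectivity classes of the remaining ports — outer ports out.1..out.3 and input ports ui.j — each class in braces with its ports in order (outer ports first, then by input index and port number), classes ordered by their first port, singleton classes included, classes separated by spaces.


{out.1, out.3} {out.2} {u1.1} {u1.2} {u1.3, u3.1, u3.2} {u2.1, u2.2, u2.3, u4.3} {u3.3} {u4.1} {u4.2}


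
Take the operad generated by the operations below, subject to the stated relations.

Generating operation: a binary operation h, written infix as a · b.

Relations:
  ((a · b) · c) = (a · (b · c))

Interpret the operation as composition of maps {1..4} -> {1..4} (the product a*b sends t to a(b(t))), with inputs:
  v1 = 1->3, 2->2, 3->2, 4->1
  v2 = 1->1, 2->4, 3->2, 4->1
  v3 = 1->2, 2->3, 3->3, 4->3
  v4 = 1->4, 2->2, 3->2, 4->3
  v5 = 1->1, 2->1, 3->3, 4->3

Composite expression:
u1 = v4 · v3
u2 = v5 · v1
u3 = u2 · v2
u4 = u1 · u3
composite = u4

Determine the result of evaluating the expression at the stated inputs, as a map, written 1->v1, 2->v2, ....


(v4 · v3) = 1->2, 2->2, 3->2, 4->2
(v5 · v1) = 1->3, 2->1, 3->1, 4->1
((v5 · v1) · v2) = 1->3, 2->1, 3->1, 4->3
((v4 · v3) · ((v5 · v1) · v2)) = 1->2, 2->2, 3->2, 4->2

1->2, 2->2, 3->2, 4->2


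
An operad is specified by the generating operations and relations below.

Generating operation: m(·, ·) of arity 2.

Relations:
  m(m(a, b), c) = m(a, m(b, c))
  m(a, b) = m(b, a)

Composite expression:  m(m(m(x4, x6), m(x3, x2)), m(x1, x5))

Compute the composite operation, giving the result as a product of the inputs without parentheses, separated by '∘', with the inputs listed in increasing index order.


x1 ∘ x2 ∘ x3 ∘ x4 ∘ x5 ∘ x6

Any arrangement under m is one operation, so sort the x-inputs.
m(x4, x6) linearizes to x4 ∘ x6
m(x3, x2) linearizes to x3 ∘ x2
m(m(x4, x6), m(x3, x2)) linearizes to x4 ∘ x6 ∘ x3 ∘ x2
m(x1, x5) linearizes to x1 ∘ x5
m(m(m(x4, x6), m(x3, x2)), m(x1, x5)) linearizes to x4 ∘ x6 ∘ x3 ∘ x2 ∘ x1 ∘ x5
the factors in increasing index order: x1 ∘ x2 ∘ x3 ∘ x4 ∘ x5 ∘ x6
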